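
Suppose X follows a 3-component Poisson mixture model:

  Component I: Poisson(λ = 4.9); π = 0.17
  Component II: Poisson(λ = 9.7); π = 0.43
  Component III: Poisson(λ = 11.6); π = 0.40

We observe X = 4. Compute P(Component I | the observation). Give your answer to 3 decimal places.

Apply Bayes' rule: the posterior for each component is proportional to its prior times its likelihood at x.
Poisson probabilities:
  L_I = e^(−4.9)·4.9^4/4! = 0.178867
  L_II = e^(−9.7)·9.7^4/4! = 0.0226058
  L_III = e^(−11.6)·11.6^4/4! = 0.0069152
Unnormalised posteriors:
  π_I·L_I = 0.17 × 0.178867 = 0.0304074
  π_II·L_II = 0.43 × 0.0226058 = 0.00972048
  π_III·L_III = 0.40 × 0.0069152 = 0.00276608
Sum: 0.0304074 + 0.00972048 + 0.00276608 = 0.0428939
So the posterior for Component I is 0.0304074 / 0.0428939 ≈ 0.709.

0.709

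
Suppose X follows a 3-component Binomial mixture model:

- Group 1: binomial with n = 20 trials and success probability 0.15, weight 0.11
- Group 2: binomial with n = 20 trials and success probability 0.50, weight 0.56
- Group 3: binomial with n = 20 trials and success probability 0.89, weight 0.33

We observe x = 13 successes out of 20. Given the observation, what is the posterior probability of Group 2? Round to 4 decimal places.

0.9742

By Bayes' theorem, P(k | x) = w_k f_k(x) / Σ_j w_j f_j(x).
Evaluate each component's likelihood at the observed value:
  L_1 = C(20,13)·0.15^13·0.85^7 = 77520·1.9462e-11·0.320577 = 4.83652e-07
  L_2 = C(20,13)·0.50^13·0.50^7 = 77520·0.00012207·0.0078125 = 0.0739288
  L_3 = C(20,13)·0.89^13·0.11^7 = 77520·0.219821·1.94872e-07 = 0.00332072
Prior × likelihood for each component:
  w_1·L_1 = 0.11 × 4.83652e-07 = 5.32017e-08
  w_2·L_2 = 0.56 × 0.0739288 = 0.0414001
  w_3·L_3 = 0.33 × 0.00332072 = 0.00109584
Normaliser: 5.32017e-08 + 0.0414001 + 0.00109584 = 0.042496
Responsibility of Group 2: 0.0414001 / 0.042496 ≈ 0.9742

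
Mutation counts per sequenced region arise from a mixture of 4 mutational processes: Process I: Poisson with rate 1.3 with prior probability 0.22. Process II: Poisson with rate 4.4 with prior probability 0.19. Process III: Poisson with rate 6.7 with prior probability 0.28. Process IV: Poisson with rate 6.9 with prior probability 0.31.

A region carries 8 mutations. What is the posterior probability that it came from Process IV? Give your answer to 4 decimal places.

0.4816

The responsibility of component k is π_k f_k(x) divided by Σ_j π_j f_j(x).
Component likelihoods at x = 8 mutations:
  L_I = 5.5137e-05
  L_II = 0.0427765
  L_III = 0.123967
  L_IV = 0.128422
Unnormalised posteriors:
  π_I·L_I = 0.22 × 5.5137e-05 = 1.21301e-05
  π_II·L_II = 0.19 × 0.0427765 = 0.00812753
  π_III·L_III = 0.28 × 0.123967 = 0.0347107
  π_IV·L_IV = 0.31 × 0.128422 = 0.0398109
Evidence: 1.21301e-05 + 0.00812753 + 0.0347107 + 0.0398109 = 0.0826612
P(Process IV | data) = 0.0398109 / 0.0826612 ≈ 0.4816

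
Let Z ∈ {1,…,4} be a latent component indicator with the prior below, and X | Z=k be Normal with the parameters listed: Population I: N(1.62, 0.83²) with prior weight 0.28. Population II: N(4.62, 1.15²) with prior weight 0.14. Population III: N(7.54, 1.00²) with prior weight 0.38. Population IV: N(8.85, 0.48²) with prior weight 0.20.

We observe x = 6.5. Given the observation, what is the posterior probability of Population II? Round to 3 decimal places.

0.126

P(component k | x) = π_k·f_k(x) / marginal(x), where marginal(x) = Σ_j π_j·f_j(x).
Component likelihoods at x = 6.5:
  f_I = (1/(0.83·√(2π)))·exp(−(6.5−1.62)²/(2·0.83²)) = 0.480653·exp(-17.28437) = 1.49736e-08
  f_II = (1/(1.15·√(2π)))·exp(−(6.5−4.62)²/(2·1.15²)) = 0.346906·exp(-1.33626) = 0.0911765
  f_III = (1/(1.00·√(2π)))·exp(−(6.5−7.54)²/(2·1.00²)) = 0.398942·exp(-0.54080) = 0.232297
  f_IV = (1/(0.48·√(2π)))·exp(−(6.5−8.85)²/(2·0.48²)) = 0.831130·exp(-11.98459) = 5.18593e-06
Unnormalised posteriors:
  π_I·f_I = 0.28 × 1.49736e-08 = 4.19262e-09
  π_II·f_II = 0.14 × 0.0911765 = 0.0127647
  π_III·f_III = 0.38 × 0.232297 = 0.0882729
  π_IV·f_IV = 0.20 × 5.18593e-06 = 1.03719e-06
Sum: 4.19262e-09 + 0.0127647 + 0.0882729 + 1.03719e-06 = 0.101039
So the posterior for Population II is 0.0127647 / 0.101039 ≈ 0.126.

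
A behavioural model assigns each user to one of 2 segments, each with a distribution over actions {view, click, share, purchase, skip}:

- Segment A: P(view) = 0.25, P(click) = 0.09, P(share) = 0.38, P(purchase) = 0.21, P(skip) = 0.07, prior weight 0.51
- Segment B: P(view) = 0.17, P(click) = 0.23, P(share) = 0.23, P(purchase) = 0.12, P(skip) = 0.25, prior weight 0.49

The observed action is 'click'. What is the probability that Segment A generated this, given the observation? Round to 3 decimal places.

Apply Bayes' rule: the posterior for each component is proportional to its prior times its likelihood at x.
Evaluate each component's likelihood at the observed value:
  p_A = 0.09
  p_B = 0.23
Prior × likelihood for each component:
  P(Z=A)·p_A = 0.51 × 0.09 = 0.0459
  P(Z=B)·p_B = 0.49 × 0.23 = 0.1127
Evidence: 0.0459 + 0.1127 = 0.1586
Responsibility of Segment A: 0.0459 / 0.1586 ≈ 0.289

0.289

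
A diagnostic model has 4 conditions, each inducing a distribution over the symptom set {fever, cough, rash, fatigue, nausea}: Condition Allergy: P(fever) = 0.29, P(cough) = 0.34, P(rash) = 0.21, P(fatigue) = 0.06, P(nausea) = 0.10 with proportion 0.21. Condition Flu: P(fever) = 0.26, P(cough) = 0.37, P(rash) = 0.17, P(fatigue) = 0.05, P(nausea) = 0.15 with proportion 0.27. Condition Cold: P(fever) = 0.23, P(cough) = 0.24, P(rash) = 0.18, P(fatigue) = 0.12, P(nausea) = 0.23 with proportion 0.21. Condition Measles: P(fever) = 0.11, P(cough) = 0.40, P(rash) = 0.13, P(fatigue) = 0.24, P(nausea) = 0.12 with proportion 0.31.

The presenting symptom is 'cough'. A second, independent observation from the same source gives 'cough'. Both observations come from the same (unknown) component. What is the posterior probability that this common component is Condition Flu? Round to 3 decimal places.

0.301

The responsibility of component k is π_k f_k(x) divided by Σ_j π_j f_j(x).
Since both observations come from the same component, the likelihood for component k is f_k(x₁)·f_k(x₂).
  f_Allergy = [P(cough | comp) = 0.34] × [0.34] = 0.1156
  f_Flu = [P(cough | comp) = 0.37] × [0.37] = 0.1369
  f_Cold = [P(cough | comp) = 0.24] × [0.24] = 0.0576
  f_Measles = [P(cough | comp) = 0.40] × [0.4] = 0.16
Prior × likelihood for each component:
  π_Allergy·f_Allergy = 0.21 × 0.1156 = 0.024276
  π_Flu·f_Flu = 0.27 × 0.1369 = 0.036963
  π_Cold·f_Cold = 0.21 × 0.0576 = 0.012096
  π_Measles·f_Measles = 0.31 × 0.16 = 0.0496
Denominator: 0.024276 + 0.036963 + 0.012096 + 0.0496 = 0.122935
So the posterior for Condition Flu is 0.036963 / 0.122935 ≈ 0.301.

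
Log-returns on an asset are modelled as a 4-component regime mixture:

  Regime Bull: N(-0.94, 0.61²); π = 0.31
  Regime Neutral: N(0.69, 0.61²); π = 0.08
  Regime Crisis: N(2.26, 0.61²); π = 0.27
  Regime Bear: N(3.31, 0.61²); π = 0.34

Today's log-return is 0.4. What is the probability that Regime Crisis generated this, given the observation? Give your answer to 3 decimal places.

0.025

P(component k | x) = π_k·f_k(x) / marginal(x), where marginal(x) = Σ_j π_j·f_j(x).
Normal densities:
  p_Bull = 0.0585758
  p_Neutral = 0.58412
  p_Crisis = 0.00626114
  p_Bear = 7.4788e-06
Weight by the priors:
  π_Bull·p_Bull = 0.31 × 0.0585758 = 0.0181585
  π_Neutral·p_Neutral = 0.08 × 0.58412 = 0.0467296
  π_Crisis·p_Crisis = 0.27 × 0.00626114 = 0.00169051
  π_Bear·p_Bear = 0.34 × 7.4788e-06 = 2.54279e-06
Sum: 0.0181585 + 0.0467296 + 0.00169051 + 2.54279e-06 = 0.0665811
P(Regime Crisis | data) = 0.00169051 / 0.0665811 ≈ 0.025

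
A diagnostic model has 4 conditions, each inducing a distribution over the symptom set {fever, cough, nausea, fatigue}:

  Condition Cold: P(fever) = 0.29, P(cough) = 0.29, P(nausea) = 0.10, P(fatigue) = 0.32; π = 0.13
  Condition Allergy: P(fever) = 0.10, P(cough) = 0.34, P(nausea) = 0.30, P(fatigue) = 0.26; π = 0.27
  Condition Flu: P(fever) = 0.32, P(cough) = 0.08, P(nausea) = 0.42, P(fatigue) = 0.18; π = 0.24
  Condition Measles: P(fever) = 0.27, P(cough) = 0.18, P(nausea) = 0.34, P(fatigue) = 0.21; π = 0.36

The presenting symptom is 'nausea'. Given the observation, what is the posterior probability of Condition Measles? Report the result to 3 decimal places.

The responsibility of component k is π_k f_k(x) divided by Σ_j π_j f_j(x).
Categorical probabilities:
  f_Cold = P(nausea | comp) = 0.10
  f_Allergy = P(nausea | comp) = 0.30
  f_Flu = P(nausea | comp) = 0.42
  f_Measles = P(nausea | comp) = 0.34
Unnormalised posteriors:
  π_Cold·f_Cold = 0.13 × 0.1 = 0.013
  π_Allergy·f_Allergy = 0.27 × 0.3 = 0.081
  π_Flu·f_Flu = 0.24 × 0.42 = 0.1008
  π_Measles·f_Measles = 0.36 × 0.34 = 0.1224
Sum: 0.013 + 0.081 + 0.1008 + 0.1224 = 0.3172
P(Condition Measles | data) ≈ 0.386

0.386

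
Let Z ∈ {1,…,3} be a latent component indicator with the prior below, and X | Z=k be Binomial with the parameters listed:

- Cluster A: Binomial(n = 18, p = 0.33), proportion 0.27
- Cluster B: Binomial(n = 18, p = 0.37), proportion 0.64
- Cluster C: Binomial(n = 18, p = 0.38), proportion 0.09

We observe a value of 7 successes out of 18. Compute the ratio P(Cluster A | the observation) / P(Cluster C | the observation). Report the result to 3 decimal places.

Posterior odds = (w_i f_i(x)) / (w_j f_j(x)); the normalising sum cancels.
Component likelihoods at x = 7 successes out of 18:
  L_A = 0.165644
  L_B = 0.187462
  L_C = 0.189474
Posterior odds = (w_A·L_A) / (w_C·L_C) = (0.27·0.165644) / (0.09·0.189474) = 0.0447238 / 0.0170526 ≈ 2.623

2.623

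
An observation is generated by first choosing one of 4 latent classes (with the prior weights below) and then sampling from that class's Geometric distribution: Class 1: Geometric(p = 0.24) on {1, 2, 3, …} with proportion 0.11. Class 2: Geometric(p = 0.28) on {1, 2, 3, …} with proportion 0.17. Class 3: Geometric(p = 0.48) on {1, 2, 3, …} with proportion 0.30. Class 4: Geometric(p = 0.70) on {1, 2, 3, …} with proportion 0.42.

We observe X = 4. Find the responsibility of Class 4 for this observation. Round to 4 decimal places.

0.1380

Apply Bayes' rule: the posterior for each component is proportional to its prior times its likelihood at x.
Geometric probabilities:
  L_1 = 0.24·(1−0.24)^3 = 0.24·0.438976 = 0.105354
  L_2 = 0.28·(1−0.28)^3 = 0.28·0.373248 = 0.104509
  L_3 = 0.48·(1−0.48)^3 = 0.48·0.140608 = 0.0674918
  L_4 = 0.70·(1−0.70)^3 = 0.70·0.027 = 0.0189
Prior × likelihood for each component:
  P(Z=1)·L_1 = 0.11 × 0.105354 = 0.011589
  P(Z=2)·L_2 = 0.17 × 0.104509 = 0.0177666
  P(Z=3)·L_3 = 0.30 × 0.0674918 = 0.0202476
  P(Z=4)·L_4 = 0.42 × 0.0189 = 0.007938
Evidence: 0.011589 + 0.0177666 + 0.0202476 + 0.007938 = 0.0575411
P(Class 4 | x) = 0.007938 / 0.0575411 ≈ 0.1380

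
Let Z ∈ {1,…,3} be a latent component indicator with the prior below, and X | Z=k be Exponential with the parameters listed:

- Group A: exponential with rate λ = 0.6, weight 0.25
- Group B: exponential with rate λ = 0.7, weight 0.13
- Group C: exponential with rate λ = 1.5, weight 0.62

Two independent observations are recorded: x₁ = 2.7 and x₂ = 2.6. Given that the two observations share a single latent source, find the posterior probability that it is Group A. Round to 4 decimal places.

P(component k | x) = π_k·f_k(x) / marginal(x), where marginal(x) = Σ_j π_j·f_j(x).
Since both observations come from the same component, the likelihood for component k is f_k(x₁)·f_k(x₂).
  f_A = [0.6·e^(−0.6·2.7) = 0.6·e^(−1.6200) = 0.118739] × [0.126082] = 0.0149708
  f_B = [0.7·e^(−0.7·2.7) = 0.7·e^(−1.8900) = 0.10575] × [0.113418] = 0.011994
  f_C = [1.5·e^(−1.5·2.7) = 1.5·e^(−4.0500) = 0.0261336] × [0.0303629] = 0.00079349
Multiply by the mixture weights:
  π_A·f_A = 0.25 × 0.0149708 = 0.00374271
  π_B·f_B = 0.13 × 0.011994 = 0.00155922
  π_C·f_C = 0.62 × 0.00079349 = 0.000491964
Denominator: 0.00374271 + 0.00155922 + 0.000491964 = 0.00579389
Responsibility of Group A: 0.00374271 / 0.00579389 ≈ 0.6460

0.6460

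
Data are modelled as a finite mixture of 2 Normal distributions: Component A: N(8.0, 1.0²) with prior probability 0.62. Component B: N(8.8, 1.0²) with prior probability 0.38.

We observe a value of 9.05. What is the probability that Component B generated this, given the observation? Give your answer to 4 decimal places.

Posterior ∝ prior × likelihood, so P(k | x) ∝ P(Z=k) f_k(x); normalise over all components.
Component likelihoods at x = 9.05:
  f_A = 0.229882
  f_B = 0.386668
Weight by the priors:
  P(Z=A)·f_A = 0.62 × 0.229882 = 0.142527
  P(Z=B)·f_B = 0.38 × 0.386668 = 0.146934
Marginal: 0.142527 + 0.146934 = 0.289461
P(Component B | x) ≈ 0.5076

0.5076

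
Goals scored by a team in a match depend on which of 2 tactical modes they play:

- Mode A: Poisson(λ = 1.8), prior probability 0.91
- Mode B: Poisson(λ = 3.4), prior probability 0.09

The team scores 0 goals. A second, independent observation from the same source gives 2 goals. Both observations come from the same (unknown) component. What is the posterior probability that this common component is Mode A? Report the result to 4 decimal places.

0.9858

P(component k | x) = w_k·f_k(x) / marginal(x), where marginal(x) = Σ_j w_j·f_j(x).
Since both observations come from the same component, the likelihood for component k is f_k(x₁)·f_k(x₂).
  f_A = [0.165299] × [0.267784] = 0.0442644
  f_B = [0.0333733] × [0.192898] = 0.00643762
Multiply by the mixture weights:
  w_A·f_A = 0.91 × 0.0442644 = 0.0402806
  w_B·f_B = 0.09 × 0.00643762 = 0.000579386
Denominator: 0.0402806 + 0.000579386 = 0.04086
P(Mode A | data) = 0.0402806 / 0.04086 ≈ 0.9858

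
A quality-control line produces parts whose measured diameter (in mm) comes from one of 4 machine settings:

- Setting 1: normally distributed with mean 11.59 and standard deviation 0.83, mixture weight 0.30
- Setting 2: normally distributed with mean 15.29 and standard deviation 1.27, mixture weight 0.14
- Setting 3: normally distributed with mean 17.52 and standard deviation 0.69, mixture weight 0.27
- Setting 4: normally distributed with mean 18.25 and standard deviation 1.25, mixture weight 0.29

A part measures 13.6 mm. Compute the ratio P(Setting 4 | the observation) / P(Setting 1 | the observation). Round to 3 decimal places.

Posterior odds = (π_i f_i(x)) / (π_j f_j(x)); the normalising sum cancels.
Component likelihoods at x = 13.6 mm:
  p_1 = (1/(0.83·√(2π)))·exp(−(13.6−11.59)²/(2·0.83²)) = 0.480653·exp(-2.93228) = 0.0256069
  p_2 = (1/(1.27·√(2π)))·exp(−(13.6−15.29)²/(2·1.27²)) = 0.314128·exp(-0.88539) = 0.129594
  p_3 = (1/(0.69·√(2π)))·exp(−(13.6−17.52)²/(2·0.69²)) = 0.578177·exp(-16.13779) = 5.66904e-08
  p_4 = (1/(1.25·√(2π)))·exp(−(13.6−18.25)²/(2·1.25²)) = 0.319154·exp(-6.91920) = 0.000315522
9.15014e-05 / 0.00768208 ≈ 0.012

0.012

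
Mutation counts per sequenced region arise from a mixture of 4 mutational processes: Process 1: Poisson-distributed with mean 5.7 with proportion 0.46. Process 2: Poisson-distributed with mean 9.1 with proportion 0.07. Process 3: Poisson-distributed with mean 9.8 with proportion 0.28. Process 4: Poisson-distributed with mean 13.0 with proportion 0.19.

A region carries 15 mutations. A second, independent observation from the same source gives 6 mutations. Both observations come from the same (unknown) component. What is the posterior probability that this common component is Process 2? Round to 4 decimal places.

0.1252

Apply Bayes' rule: the posterior for each component is proportional to its prior times its likelihood at x.
Since both observations come from the same component, the likelihood for component k is f_k(x₁)·f_k(x₂).
  p_1 = [e^(−5.7)·5.7^15/15! = 0.000557371] × [0.159382] = 8.88347e-05
  p_2 = [e^(−9.1)·9.1^15/15! = 0.0207511] × [0.0880716] = 0.00182758
  p_3 = [e^(−9.8)·9.8^15/15! = 0.0313188] × [0.0682241] = 0.0021367
  p_4 = [e^(−13.0)·13.0^15/15! = 0.0884754] × [0.015153] = 0.00134067
Weight by the priors:
  π_1·p_1 = 0.46 × 8.88347e-05 = 4.0864e-05
  π_2·p_2 = 0.07 × 0.00182758 = 0.000127931
  π_3·p_3 = 0.28 × 0.0021367 = 0.000598276
  π_4·p_4 = 0.19 × 0.00134067 = 0.000254727
Normaliser: 4.0864e-05 + 0.000127931 + 0.000598276 + 0.000254727 = 0.0010218
Responsibility of Process 2: 0.000127931 / 0.0010218 ≈ 0.1252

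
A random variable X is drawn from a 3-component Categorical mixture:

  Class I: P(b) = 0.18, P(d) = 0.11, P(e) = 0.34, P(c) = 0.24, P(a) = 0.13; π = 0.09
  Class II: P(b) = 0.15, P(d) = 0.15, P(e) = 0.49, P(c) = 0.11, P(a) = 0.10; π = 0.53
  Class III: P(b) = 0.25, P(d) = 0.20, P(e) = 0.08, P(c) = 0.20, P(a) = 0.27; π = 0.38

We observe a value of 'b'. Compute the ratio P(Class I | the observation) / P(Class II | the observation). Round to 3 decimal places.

0.204

Since P(k|x) ∝ P(Z=k) f_k(x), the posterior odds are P(Z=i) f_i(x) / (P(Z=j) f_j(x)).
Component likelihoods at x = 'b':
  f_I = P(b | comp) = 0.18
  f_II = P(b | comp) = 0.15
  f_III = P(b | comp) = 0.25
Posterior odds = (P(Z=I)·f_I) / (P(Z=II)·f_II) = (0.09·0.18) / (0.53·0.15) = 0.0162 / 0.0795 ≈ 0.204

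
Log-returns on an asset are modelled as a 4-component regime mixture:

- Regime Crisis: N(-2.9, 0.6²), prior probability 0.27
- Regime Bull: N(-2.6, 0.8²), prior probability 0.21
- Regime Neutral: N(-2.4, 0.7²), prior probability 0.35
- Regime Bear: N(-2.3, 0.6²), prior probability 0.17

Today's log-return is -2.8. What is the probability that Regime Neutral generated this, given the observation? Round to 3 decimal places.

By Bayes' theorem, P(k | x) = w_k f_k(x) / Σ_j w_j f_j(x).
Evaluate each component's likelihood at the observed value:
  p_Crisis = 0.655733
  p_Bull = 0.483335
  p_Neutral = 0.484068
  p_Bear = 0.469853
Prior × likelihood for each component:
  w_Crisis·p_Crisis = 0.27 × 0.655733 = 0.177048
  w_Bull·p_Bull = 0.21 × 0.483335 = 0.1015
  w_Neutral·p_Neutral = 0.35 × 0.484068 = 0.169424
  w_Bear·p_Bear = 0.17 × 0.469853 = 0.079875
Denominator: 0.177048 + 0.1015 + 0.169424 + 0.079875 = 0.527847
Responsibility of Regime Neutral: 0.169424 / 0.527847 ≈ 0.321

0.321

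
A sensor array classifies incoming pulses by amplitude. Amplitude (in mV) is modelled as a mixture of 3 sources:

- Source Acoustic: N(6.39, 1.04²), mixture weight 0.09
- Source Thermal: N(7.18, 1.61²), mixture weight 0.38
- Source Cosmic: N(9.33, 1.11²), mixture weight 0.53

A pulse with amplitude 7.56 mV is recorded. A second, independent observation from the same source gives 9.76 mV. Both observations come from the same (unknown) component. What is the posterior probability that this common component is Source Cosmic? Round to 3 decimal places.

0.738

Apply Bayes' rule: the posterior for each component is proportional to its prior times its likelihood at x.
Since both observations come from the same component, the likelihood for component k is f_k(x₁)·f_k(x₂).
  p_Acoustic = [(1/(1.04·√(2π)))·exp(−(7.56−6.39)²/(2·1.04²)) = 0.383598·exp(-0.63281) = 0.203728] × [0.00201285] = 0.000410072
  p_Thermal = [(1/(1.61·√(2π)))·exp(−(7.56−7.18)²/(2·1.61²)) = 0.247790·exp(-0.02785) = 0.240984] × [0.0686214] = 0.0165366
  p_Cosmic = [(1/(1.11·√(2π)))·exp(−(7.56−9.33)²/(2·1.11²)) = 0.359407·exp(-1.27137) = 0.100795] × [0.333426] = 0.0336078
Multiply by the mixture weights:
  π_Acoustic·p_Acoustic = 0.09 × 0.000410072 = 3.69065e-05
  π_Thermal·p_Thermal = 0.38 × 0.0165366 = 0.00628392
  π_Cosmic·p_Cosmic = 0.53 × 0.0336078 = 0.0178121
Marginal: 3.69065e-05 + 0.00628392 + 0.0178121 = 0.024133
So the posterior for Source Cosmic is 0.0178121 / 0.024133 ≈ 0.738.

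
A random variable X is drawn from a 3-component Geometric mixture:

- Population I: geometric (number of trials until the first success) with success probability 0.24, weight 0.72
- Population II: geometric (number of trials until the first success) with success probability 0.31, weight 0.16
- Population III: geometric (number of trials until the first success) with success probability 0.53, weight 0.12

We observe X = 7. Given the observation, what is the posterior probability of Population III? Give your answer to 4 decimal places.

The responsibility of component k is π_k f_k(x) divided by Σ_j π_j f_j(x).
Component likelihoods at x = 7:
  L_I = 0.24·(1−0.24)^6 = 0.24·0.1927 = 0.046248
  L_II = 0.31·(1−0.31)^6 = 0.31·0.107918 = 0.0334546
  L_III = 0.53·(1−0.53)^6 = 0.53·0.0107792 = 0.00571298
Unnormalised posteriors:
  π_I·L_I = 0.72 × 0.046248 = 0.0332985
  π_II·L_II = 0.16 × 0.0334546 = 0.00535274
  π_III·L_III = 0.12 × 0.00571298 = 0.000685558
Marginal: 0.0332985 + 0.00535274 + 0.000685558 = 0.0393368
P(Population III | the observation) ≈ 0.0174

0.0174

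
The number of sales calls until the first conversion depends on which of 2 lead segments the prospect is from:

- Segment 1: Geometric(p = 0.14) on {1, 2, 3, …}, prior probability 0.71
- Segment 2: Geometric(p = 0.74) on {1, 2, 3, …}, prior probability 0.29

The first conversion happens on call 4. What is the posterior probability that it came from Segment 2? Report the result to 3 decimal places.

By Bayes' theorem, P(k | x) = π_k f_k(x) / Σ_j π_j f_j(x).
Evaluate each component's likelihood at the observed value:
  L_1 = 0.14·(1−0.14)^3 = 0.14·0.636056 = 0.0890478
  L_2 = 0.74·(1−0.74)^3 = 0.74·0.017576 = 0.0130062
Multiply by the mixture weights:
  π_1·L_1 = 0.71 × 0.0890478 = 0.063224
  π_2·L_2 = 0.29 × 0.0130062 = 0.00377181
Denominator: 0.063224 + 0.00377181 = 0.0669958
P(Segment 2 | the observation) ≈ 0.056

0.056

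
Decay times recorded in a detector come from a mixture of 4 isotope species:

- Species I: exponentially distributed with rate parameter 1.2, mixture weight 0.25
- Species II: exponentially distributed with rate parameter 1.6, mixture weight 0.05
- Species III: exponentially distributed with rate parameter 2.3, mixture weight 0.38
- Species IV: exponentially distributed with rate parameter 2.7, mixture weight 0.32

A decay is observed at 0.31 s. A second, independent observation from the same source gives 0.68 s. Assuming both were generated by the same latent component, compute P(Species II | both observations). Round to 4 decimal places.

0.0522

By Bayes' theorem, P(k | x) = w_k f_k(x) / Σ_j w_j f_j(x).
Since both observations come from the same component, the likelihood for component k is f_k(x₁)·f_k(x₂).
  f_I = [1.2·e^(−1.2·0.31) = 1.2·e^(−0.3720) = 0.827225] × [0.530636] = 0.438956
  f_II = [1.6·e^(−1.6·0.31) = 1.6·e^(−0.4960) = 0.974339] × [0.539023] = 0.525191
  f_III = [2.3·e^(−2.3·0.31) = 2.3·e^(−0.7130) = 1.12739] × [0.481384] = 0.542709
  f_IV = [2.7·e^(−2.7·0.31) = 2.7·e^(−0.8370) = 1.16912] × [0.430526] = 0.503336
Prior × likelihood for each component:
  w_I·f_I = 0.25 × 0.438956 = 0.109739
  w_II·f_II = 0.05 × 0.525191 = 0.0262596
  w_III·f_III = 0.38 × 0.542709 = 0.206229
  w_IV·f_IV = 0.32 × 0.503336 = 0.161068
Sum: 0.109739 + 0.0262596 + 0.206229 + 0.161068 = 0.503296
So the posterior for Species II is 0.0262596 / 0.503296 ≈ 0.0522.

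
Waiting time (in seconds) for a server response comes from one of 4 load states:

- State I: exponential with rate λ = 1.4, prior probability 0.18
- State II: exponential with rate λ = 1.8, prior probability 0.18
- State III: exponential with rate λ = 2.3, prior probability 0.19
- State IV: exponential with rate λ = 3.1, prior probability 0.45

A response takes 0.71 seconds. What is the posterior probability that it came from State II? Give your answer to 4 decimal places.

0.2132

Apply Bayes' rule: the posterior for each component is proportional to its prior times its likelihood at x.
Component likelihoods at x = 0.71 seconds:
  L_I = 0.518131
  L_II = 0.501469
  L_III = 0.449288
  L_IV = 0.343146
Weight by the priors:
  π_I·L_I = 0.18 × 0.518131 = 0.0932635
  π_II·L_II = 0.18 × 0.501469 = 0.0902644
  π_III·L_III = 0.19 × 0.449288 = 0.0853647
  π_IV·L_IV = 0.45 × 0.343146 = 0.154416
Marginal: 0.0932635 + 0.0902644 + 0.0853647 + 0.154416 = 0.423309
So the posterior for State II is 0.0902644 / 0.423309 ≈ 0.2132.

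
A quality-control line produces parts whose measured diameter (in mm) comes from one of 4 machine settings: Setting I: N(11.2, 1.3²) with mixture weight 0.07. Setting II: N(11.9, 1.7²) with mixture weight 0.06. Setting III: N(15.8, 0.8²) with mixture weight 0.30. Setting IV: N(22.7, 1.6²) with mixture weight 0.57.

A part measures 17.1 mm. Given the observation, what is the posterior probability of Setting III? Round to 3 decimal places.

0.989

Posterior ∝ prior × likelihood, so P(k | x) ∝ w_k f_k(x); normalise over all components.
Component likelihoods at x = 17.1 mm:
  f_I = 1.03335e-05
  f_II = 0.00218145
  f_III = 0.133173
  f_IV = 0.000545427
Multiply by the mixture weights:
  w_I·f_I = 0.07 × 1.03335e-05 = 7.23345e-07
  w_II·f_II = 0.06 × 0.00218145 = 0.000130887
  w_III·f_III = 0.30 × 0.133173 = 0.0399519
  w_IV·f_IV = 0.57 × 0.000545427 = 0.000310893
Evidence: 7.23345e-07 + 0.000130887 + 0.0399519 + 0.000310893 = 0.0403944
P(Setting III | the observation) ≈ 0.989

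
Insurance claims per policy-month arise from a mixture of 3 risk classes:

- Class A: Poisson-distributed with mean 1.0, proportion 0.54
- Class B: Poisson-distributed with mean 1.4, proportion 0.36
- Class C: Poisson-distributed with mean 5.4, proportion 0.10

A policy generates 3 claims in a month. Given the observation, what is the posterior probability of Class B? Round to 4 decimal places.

By Bayes' theorem, P(k | x) = P(Z=k) f_k(x) / Σ_j P(Z=j) f_j(x).
Evaluate each component's likelihood at the observed value:
  p_A = e^(−1.0)·1.0^3/3! = 0.0613132
  p_B = e^(−1.4)·1.4^3/3! = 0.112777
  p_C = e^(−5.4)·5.4^3/3! = 0.118533
Weight by the priors:
  P(Z=A)·p_A = 0.54 × 0.0613132 = 0.0331091
  P(Z=B)·p_B = 0.36 × 0.112777 = 0.0405997
  P(Z=C)·p_C = 0.10 × 0.118533 = 0.0118533
Marginal: 0.0331091 + 0.0405997 + 0.0118533 = 0.0855622
P(Class B | the observation) = 0.0405997 / 0.0855622 ≈ 0.4745

0.4745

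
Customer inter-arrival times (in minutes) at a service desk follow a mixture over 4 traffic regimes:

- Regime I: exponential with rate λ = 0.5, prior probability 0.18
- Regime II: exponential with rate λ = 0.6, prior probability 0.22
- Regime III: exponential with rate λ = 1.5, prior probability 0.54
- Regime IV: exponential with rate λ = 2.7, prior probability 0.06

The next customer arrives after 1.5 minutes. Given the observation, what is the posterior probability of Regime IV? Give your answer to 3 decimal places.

P(component k | x) = w_k·f_k(x) / marginal(x), where marginal(x) = Σ_j w_j·f_j(x).
Evaluate each component's likelihood at the observed value:
  f_I = 0.5·e^(−0.5·1.5) = 0.5·e^(−0.7500) = 0.236183
  f_II = 0.6·e^(−0.6·1.5) = 0.6·e^(−0.9000) = 0.243942
  f_III = 1.5·e^(−1.5·1.5) = 1.5·e^(−2.2500) = 0.158099
  f_IV = 2.7·e^(−2.7·1.5) = 2.7·e^(−4.0500) = 0.0470404
Unnormalised posteriors:
  w_I·f_I = 0.18 × 0.236183 = 0.042513
  w_II·f_II = 0.22 × 0.243942 = 0.0536672
  w_III·f_III = 0.54 × 0.158099 = 0.0853734
  w_IV·f_IV = 0.06 × 0.0470404 = 0.00282242
Normaliser: 0.042513 + 0.0536672 + 0.0853734 + 0.00282242 = 0.184376
Responsibility of Regime IV: 0.00282242 / 0.184376 ≈ 0.015

0.015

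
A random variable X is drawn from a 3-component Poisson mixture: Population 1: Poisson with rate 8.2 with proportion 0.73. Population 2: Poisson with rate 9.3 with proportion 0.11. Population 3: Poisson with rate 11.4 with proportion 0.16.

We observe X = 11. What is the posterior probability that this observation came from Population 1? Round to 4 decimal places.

0.6513

By Bayes' theorem, P(k | x) = w_k f_k(x) / Σ_j w_j f_j(x).
Poisson probabilities:
  p_1 = e^(−8.2)·8.2^11/11! = 0.07755
  p_2 = e^(−9.3)·9.3^11/11! = 0.10309
  p_3 = e^(−11.4)·11.4^11/11! = 0.118533
Prior × likelihood for each component:
  w_1·p_1 = 0.73 × 0.07755 = 0.0566115
  w_2·p_2 = 0.11 × 0.10309 = 0.0113399
  w_3·p_3 = 0.16 × 0.118533 = 0.0189653
Sum: 0.0566115 + 0.0113399 + 0.0189653 = 0.0869168
So the posterior for Population 1 is 0.0566115 / 0.0869168 ≈ 0.6513.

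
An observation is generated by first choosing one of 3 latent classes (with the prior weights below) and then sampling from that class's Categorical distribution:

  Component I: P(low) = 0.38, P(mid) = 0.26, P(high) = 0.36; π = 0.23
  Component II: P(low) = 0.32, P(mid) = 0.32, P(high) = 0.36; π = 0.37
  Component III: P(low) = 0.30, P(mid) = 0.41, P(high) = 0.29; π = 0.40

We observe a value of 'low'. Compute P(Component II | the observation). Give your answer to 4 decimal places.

The responsibility of component k is P(Z=k) f_k(x) divided by Σ_j P(Z=j) f_j(x).
Component likelihoods at x = 'low':
  p_I = 0.38
  p_II = 0.32
  p_III = 0.3
Unnormalised posteriors:
  P(Z=I)·p_I = 0.23 × 0.38 = 0.0874
  P(Z=II)·p_II = 0.37 × 0.32 = 0.1184
  P(Z=III)·p_III = 0.40 × 0.3 = 0.12
Denominator: 0.0874 + 0.1184 + 0.12 = 0.3258
P(Component II | the observation) ≈ 0.3634

0.3634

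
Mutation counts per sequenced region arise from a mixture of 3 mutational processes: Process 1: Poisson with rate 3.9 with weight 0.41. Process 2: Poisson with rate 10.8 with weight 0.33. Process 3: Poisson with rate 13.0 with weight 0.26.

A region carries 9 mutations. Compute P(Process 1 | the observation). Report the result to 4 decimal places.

P(component k | x) = π_k·f_k(x) / marginal(x), where marginal(x) = Σ_j π_j·f_j(x).
Evaluate each component's likelihood at the observed value:
  p_1 = e^(−3.9)·3.9^9/9! = 0.0116431
  p_2 = e^(−10.8)·10.8^9/9! = 0.112375
  p_3 = e^(−13.0)·13.0^9/9! = 0.066054
Multiply by the mixture weights:
  π_1·p_1 = 0.41 × 0.0116431 = 0.00477369
  π_2·p_2 = 0.33 × 0.112375 = 0.0370838
  π_3·p_3 = 0.26 × 0.066054 = 0.017174
Denominator: 0.00477369 + 0.0370838 + 0.017174 = 0.0590315
P(Process 1 | x) ≈ 0.0809

0.0809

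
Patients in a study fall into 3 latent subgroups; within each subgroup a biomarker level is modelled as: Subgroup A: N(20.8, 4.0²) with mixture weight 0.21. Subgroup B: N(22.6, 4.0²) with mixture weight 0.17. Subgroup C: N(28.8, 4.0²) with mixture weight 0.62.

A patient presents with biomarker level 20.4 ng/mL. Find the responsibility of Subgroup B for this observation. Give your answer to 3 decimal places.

Apply Bayes' rule: the posterior for each component is proportional to its prior times its likelihood at x.
Normal densities:
  f_A = 0.0992381
  f_B = 0.085736
  f_C = 0.0109959
Prior × likelihood for each component:
  π_A·f_A = 0.21 × 0.0992381 = 0.02084
  π_B·f_B = 0.17 × 0.085736 = 0.0145751
  π_C·f_C = 0.62 × 0.0109959 = 0.00681746
Evidence: 0.02084 + 0.0145751 + 0.00681746 = 0.0422326
P(Subgroup B | x) ≈ 0.345

0.345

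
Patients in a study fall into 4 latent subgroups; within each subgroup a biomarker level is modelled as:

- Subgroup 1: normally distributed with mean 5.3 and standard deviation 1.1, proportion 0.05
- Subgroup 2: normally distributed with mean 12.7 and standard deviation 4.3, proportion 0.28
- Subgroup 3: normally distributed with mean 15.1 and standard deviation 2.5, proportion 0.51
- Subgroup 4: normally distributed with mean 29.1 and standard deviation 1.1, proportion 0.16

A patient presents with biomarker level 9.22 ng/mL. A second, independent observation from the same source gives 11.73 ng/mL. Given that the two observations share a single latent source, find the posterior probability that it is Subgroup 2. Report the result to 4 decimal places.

By Bayes' theorem, P(k | x) = π_k f_k(x) / Σ_j π_j f_j(x).
Since both observations come from the same component, the likelihood for component k is f_k(x₁)·f_k(x₂).
  p_1 = [(1/(1.1·√(2π)))·exp(−(9.22−5.3)²/(2·1.1²)) = 0.362675·exp(-6.34975) = 0.000633658] × [1.37956e-08] = 8.74168e-12
  p_2 = [(1/(4.3·√(2π)))·exp(−(9.22−12.7)²/(2·4.3²)) = 0.092777·exp(-0.32749) = 0.0668677] × [0.0904465] = 0.00604795
  p_3 = [(1/(2.5·√(2π)))·exp(−(9.22−15.1)²/(2·2.5²)) = 0.159577·exp(-2.76595) = 0.01004] × [0.0643267] = 0.000645838
  p_4 = [(1/(1.1·√(2π)))·exp(−(9.22−29.1)²/(2·1.1²)) = 0.362675·exp(-163.31174) = 4.30657e-72] × [2.58966e-55] = 1.11526e-126
Prior × likelihood for each component:
  π_1·p_1 = 0.05 × 8.74168e-12 = 4.37084e-13
  π_2·p_2 = 0.28 × 0.00604795 = 0.00169343
  π_3·p_3 = 0.51 × 0.000645838 = 0.000329377
  π_4·p_4 = 0.16 × 1.11526e-126 = 1.78441e-127
Marginal: 4.37084e-13 + 0.00169343 + 0.000329377 + 1.78441e-127 = 0.0020228
P(Subgroup 2 | x₁, x₂) = 0.00169343 / 0.0020228 ≈ 0.8372

0.8372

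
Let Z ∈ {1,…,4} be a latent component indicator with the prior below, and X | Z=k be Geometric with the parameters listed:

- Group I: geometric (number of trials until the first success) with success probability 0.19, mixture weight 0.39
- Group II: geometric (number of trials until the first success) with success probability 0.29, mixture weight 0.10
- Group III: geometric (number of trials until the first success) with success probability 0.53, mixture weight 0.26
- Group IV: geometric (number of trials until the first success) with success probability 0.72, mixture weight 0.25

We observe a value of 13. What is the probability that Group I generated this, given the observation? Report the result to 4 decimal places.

Apply Bayes' rule: the posterior for each component is proportional to its prior times its likelihood at x.
Component likelihoods at x = 13:
  f_I = 0.19·(1−0.19)^12 = 0.19·0.0797664 = 0.0151556
  f_II = 0.29·(1−0.29)^12 = 0.29·0.0164097 = 0.00475881
  f_III = 0.53·(1−0.53)^12 = 0.53·0.000116191 = 6.15815e-05
  f_IV = 0.72·(1−0.72)^12 = 0.72·2.32218e-07 = 1.67197e-07
Unnormalised posteriors:
  w_I·f_I = 0.39 × 0.0151556 = 0.00591069
  w_II·f_II = 0.10 × 0.00475881 = 0.000475881
  w_III·f_III = 0.26 × 6.15815e-05 = 1.60112e-05
  w_IV·f_IV = 0.25 × 1.67197e-07 = 4.17993e-08
Denominator: 0.00591069 + 0.000475881 + 1.60112e-05 + 4.17993e-08 = 0.00640263
So the posterior for Group I is 0.00591069 / 0.00640263 ≈ 0.9232.

0.9232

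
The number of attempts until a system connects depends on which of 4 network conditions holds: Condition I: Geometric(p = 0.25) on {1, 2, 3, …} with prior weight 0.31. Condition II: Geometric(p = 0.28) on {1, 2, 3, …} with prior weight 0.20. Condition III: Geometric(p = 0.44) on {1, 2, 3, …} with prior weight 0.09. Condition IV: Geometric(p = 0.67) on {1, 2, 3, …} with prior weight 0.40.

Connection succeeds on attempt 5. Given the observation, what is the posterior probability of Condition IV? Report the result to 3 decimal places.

0.068

P(component k | x) = w_k·f_k(x) / marginal(x), where marginal(x) = Σ_j w_j·f_j(x).
Evaluate each component's likelihood at the observed value:
  L_I = 0.0791016
  L_II = 0.0752468
  L_III = 0.0432718
  L_IV = 0.00794567
Weight by the priors:
  w_I·L_I = 0.31 × 0.0791016 = 0.0245215
  w_II·L_II = 0.20 × 0.0752468 = 0.0150494
  w_III·L_III = 0.09 × 0.0432718 = 0.00389446
  w_IV·L_IV = 0.40 × 0.00794567 = 0.00317827
Evidence: 0.0245215 + 0.0150494 + 0.00389446 + 0.00317827 = 0.0466436
P(Condition IV | data) ≈ 0.068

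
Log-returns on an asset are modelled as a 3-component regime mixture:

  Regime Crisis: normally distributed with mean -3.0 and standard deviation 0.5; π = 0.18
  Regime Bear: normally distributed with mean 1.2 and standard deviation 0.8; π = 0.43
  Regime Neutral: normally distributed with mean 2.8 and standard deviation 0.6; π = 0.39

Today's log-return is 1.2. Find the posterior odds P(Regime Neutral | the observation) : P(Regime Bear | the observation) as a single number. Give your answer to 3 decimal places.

The posterior odds equal the prior odds times the likelihood ratio: (P(Z=i)/P(Z=j))·(f_i(x)/f_j(x)).
Normal densities:
  L_Crisis = (1/(0.5·√(2π)))·exp(−(1.2−-3.0)²/(2·0.5²)) = 0.797885·exp(-35.28000) = 3.80216e-16
  L_Bear = (1/(0.8·√(2π)))·exp(−(1.2−1.2)²/(2·0.8²)) = 0.498678·exp(-0.00000) = 0.498678
  L_Neutral = (1/(0.6·√(2π)))·exp(−(1.2−2.8)²/(2·0.6²)) = 0.664904·exp(-3.55556) = 0.0189933
0.00740739 / 0.214431 ≈ 0.035

0.035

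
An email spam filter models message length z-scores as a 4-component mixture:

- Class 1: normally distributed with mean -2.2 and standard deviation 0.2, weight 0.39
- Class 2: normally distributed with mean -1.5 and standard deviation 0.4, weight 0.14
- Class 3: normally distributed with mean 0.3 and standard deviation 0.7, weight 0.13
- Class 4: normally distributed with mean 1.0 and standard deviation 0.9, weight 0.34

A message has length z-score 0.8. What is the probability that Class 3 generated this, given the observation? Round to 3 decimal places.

0.281

The responsibility of component k is π_k f_k(x) divided by Σ_j π_j f_j(x).
Normal densities:
  p_1 = (1/(0.2·√(2π)))·exp(−(0.8−-2.2)²/(2·0.2²)) = 1.994711·exp(-112.50000) = 2.76535e-49
  p_2 = (1/(0.4·√(2π)))·exp(−(0.8−-1.5)²/(2·0.4²)) = 0.997356·exp(-16.53125) = 6.59811e-08
  p_3 = (1/(0.7·√(2π)))·exp(−(0.8−0.3)²/(2·0.7²)) = 0.569918·exp(-0.25510) = 0.441593
  p_4 = (1/(0.9·√(2π)))·exp(−(0.8−1.0)²/(2·0.9²)) = 0.443269·exp(-0.02469) = 0.432458
Unnormalised posteriors:
  π_1·p_1 = 0.39 × 2.76535e-49 = 1.07849e-49
  π_2·p_2 = 0.14 × 6.59811e-08 = 9.23735e-09
  π_3·p_3 = 0.13 × 0.441593 = 0.0574071
  π_4·p_4 = 0.34 × 0.432458 = 0.147036
Normaliser: 1.07849e-49 + 9.23735e-09 + 0.0574071 + 0.147036 = 0.204443
Responsibility of Class 3: 0.0574071 / 0.204443 ≈ 0.281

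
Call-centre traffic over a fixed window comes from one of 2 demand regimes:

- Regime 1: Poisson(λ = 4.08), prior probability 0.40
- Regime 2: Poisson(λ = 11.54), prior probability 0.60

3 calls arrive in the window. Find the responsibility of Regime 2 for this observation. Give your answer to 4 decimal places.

By Bayes' theorem, P(k | x) = w_k f_k(x) / Σ_j w_j f_j(x).
Evaluate each component's likelihood at the observed value:
  f_1 = e^(−4.08)·4.08^3/3! = 0.191385
  f_2 = e^(−11.54)·11.54^3/3! = 0.00249292
Prior × likelihood for each component:
  w_1·f_1 = 0.40 × 0.191385 = 0.076554
  w_2·f_2 = 0.60 × 0.00249292 = 0.00149575
Denominator: 0.076554 + 0.00149575 = 0.0780497
P(Regime 2 | data) = 0.00149575 / 0.0780497 ≈ 0.0192

0.0192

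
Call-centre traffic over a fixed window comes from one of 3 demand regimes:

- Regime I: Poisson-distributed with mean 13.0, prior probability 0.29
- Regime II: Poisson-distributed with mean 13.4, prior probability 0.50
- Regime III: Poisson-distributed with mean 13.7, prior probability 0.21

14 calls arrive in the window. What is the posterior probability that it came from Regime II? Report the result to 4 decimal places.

P(component k | x) = π_k·f_k(x) / marginal(x), where marginal(x) = Σ_j π_j·f_j(x).
Evaluate each component's likelihood at the observed value:
  f_I = 0.102087
  f_II = 0.104595
  f_III = 0.105644
Prior × likelihood for each component:
  π_I·f_I = 0.29 × 0.102087 = 0.0296052
  π_II·f_II = 0.50 × 0.104595 = 0.0522977
  π_III·f_III = 0.21 × 0.105644 = 0.0221853
Sum: 0.0296052 + 0.0522977 + 0.0221853 = 0.104088
P(Regime II | x) = 0.0522977 / 0.104088 ≈ 0.5024

0.5024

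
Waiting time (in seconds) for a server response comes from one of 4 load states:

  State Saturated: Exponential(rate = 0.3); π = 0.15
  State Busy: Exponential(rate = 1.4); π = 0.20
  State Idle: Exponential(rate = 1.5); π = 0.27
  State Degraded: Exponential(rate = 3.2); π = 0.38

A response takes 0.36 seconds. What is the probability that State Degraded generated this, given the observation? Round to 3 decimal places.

The responsibility of component k is π_k f_k(x) divided by Σ_j π_j f_j(x).
Exponential densities:
  f_Saturated = 0.269288
  f_Busy = 0.845753
  f_Idle = 0.874122
  f_Degraded = 1.01121
Unnormalised posteriors:
  π_Saturated·f_Saturated = 0.15 × 0.269288 = 0.0403932
  π_Busy·f_Busy = 0.20 × 0.845753 = 0.169151
  π_Idle·f_Idle = 0.27 × 0.874122 = 0.236013
  π_Degraded·f_Degraded = 0.38 × 1.01121 = 0.384261
Normaliser: 0.0403932 + 0.169151 + 0.236013 + 0.384261 = 0.829818
Responsibility of State Degraded: 0.384261 / 0.829818 ≈ 0.463

0.463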